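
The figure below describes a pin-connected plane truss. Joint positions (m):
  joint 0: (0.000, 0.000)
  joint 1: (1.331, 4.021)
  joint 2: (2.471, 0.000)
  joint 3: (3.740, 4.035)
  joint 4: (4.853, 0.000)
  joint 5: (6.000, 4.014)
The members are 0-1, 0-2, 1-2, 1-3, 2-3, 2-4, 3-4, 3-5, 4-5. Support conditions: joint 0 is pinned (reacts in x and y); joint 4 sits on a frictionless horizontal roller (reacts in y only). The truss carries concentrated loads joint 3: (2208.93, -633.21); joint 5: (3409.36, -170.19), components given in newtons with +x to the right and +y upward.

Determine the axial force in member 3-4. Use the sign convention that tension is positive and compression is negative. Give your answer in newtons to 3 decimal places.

N=6 nodes, M=9 members, R=3 reactions → 2N=12, M+R=12
member 0 (0-1): L=4.2356, (cx,cy)=(0.3142,0.9493)
member 1 (0-2): L=2.4710, (cx,cy)=(1.0000,0.0000)
member 2 (1-2): L=4.1795, (cx,cy)=(0.2728,-0.9621)
member 3 (1-3): L=2.4090, (cx,cy)=(1.0000,0.0058)
member 4 (2-3): L=4.2298, (cx,cy)=(0.3000,0.9539)
member 5 (2-4): L=2.3820, (cx,cy)=(1.0000,0.0000)
member 6 (3-4): L=4.1857, (cx,cy)=(0.2659,-0.9640)
member 7 (3-5): L=2.2601, (cx,cy)=(1.0000,-0.0093)
member 8 (4-5): L=4.1747, (cx,cy)=(0.2748,0.9615)
solve A·x = −loads:
  F[0-1] = +4794.4195 N (tension)
  F[0-2] = +4111.6731 N (tension)
  F[1-2] = -4714.0660 N (compression)
  F[1-3] = +2792.4789 N (tension)
  F[2-3] = +4754.3212 N (tension)
  F[2-4] = +1399.5096 N (tension)
  F[3-4] = -5411.6261 N (compression)
  F[3-5] = +3448.9833 N (tension)
  F[4-5] = -143.6726 N (compression)
  Rx@0 = -5618.2900 N
  Ry@0 = -4551.5452 N
  Ry@4 = +5354.9452 N

-5411.626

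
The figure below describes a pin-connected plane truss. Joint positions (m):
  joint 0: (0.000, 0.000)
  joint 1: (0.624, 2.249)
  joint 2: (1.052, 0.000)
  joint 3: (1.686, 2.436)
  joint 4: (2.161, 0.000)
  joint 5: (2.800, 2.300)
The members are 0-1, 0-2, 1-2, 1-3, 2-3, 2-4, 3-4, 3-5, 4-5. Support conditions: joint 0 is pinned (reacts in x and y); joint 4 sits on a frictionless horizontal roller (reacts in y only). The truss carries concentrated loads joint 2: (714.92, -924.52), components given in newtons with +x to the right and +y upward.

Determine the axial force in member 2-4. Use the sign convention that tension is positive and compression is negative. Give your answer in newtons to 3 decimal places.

87.759

N=6 nodes, M=9 members, R=3 reactions → 2N=12, M+R=12
member 0 (0-1): L=2.3340, (cx,cy)=(0.2674,0.9636)
member 1 (0-2): L=1.0520, (cx,cy)=(1.0000,0.0000)
member 2 (1-2): L=2.2894, (cx,cy)=(0.1870,-0.9824)
member 3 (1-3): L=1.0783, (cx,cy)=(0.9848,0.1734)
member 4 (2-3): L=2.5172, (cx,cy)=(0.2519,0.9678)
member 5 (2-4): L=1.1090, (cx,cy)=(1.0000,0.0000)
member 6 (3-4): L=2.4819, (cx,cy)=(0.1914,-0.9815)
member 7 (3-5): L=1.1223, (cx,cy)=(0.9926,-0.1212)
member 8 (4-5): L=2.3871, (cx,cy)=(0.2677,0.9635)
solve A·x = −loads:
  F[0-1] = -492.3765 N (compression)
  F[0-2] = +846.5601 N (tension)
  F[1-2] = +444.4781 N (tension)
  F[1-3] = -218.0395 N (compression)
  F[2-3] = +504.1314 N (tension)
  F[2-4] = +87.7594 N (tension)
  F[3-4] = -458.5435 N (compression)
  F[3-5] = -0.0000 N (tension)
  F[4-5] = +0.0000 N (tension)
  Rx@0 = -714.9200 N
  Ry@0 = +474.4529 N
  Ry@4 = +450.0671 N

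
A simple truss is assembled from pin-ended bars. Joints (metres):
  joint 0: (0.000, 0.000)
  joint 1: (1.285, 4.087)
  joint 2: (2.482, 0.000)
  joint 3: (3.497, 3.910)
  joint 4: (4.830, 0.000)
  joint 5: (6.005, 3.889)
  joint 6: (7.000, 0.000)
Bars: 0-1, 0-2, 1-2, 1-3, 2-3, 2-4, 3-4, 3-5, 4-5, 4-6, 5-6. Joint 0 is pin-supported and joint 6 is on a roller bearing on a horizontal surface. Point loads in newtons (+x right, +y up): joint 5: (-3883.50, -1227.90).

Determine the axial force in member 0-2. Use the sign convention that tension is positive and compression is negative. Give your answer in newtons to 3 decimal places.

-3150.261

N=7 nodes, M=11 members, R=3 reactions → 2N=14, M+R=14
member 0 (0-1): L=4.2842, (cx,cy)=(0.2999,0.9540)
member 1 (0-2): L=2.4820, (cx,cy)=(1.0000,0.0000)
member 2 (1-2): L=4.2587, (cx,cy)=(0.2811,-0.9597)
member 3 (1-3): L=2.2191, (cx,cy)=(0.9968,-0.0798)
member 4 (2-3): L=4.0396, (cx,cy)=(0.2513,0.9679)
member 5 (2-4): L=2.3480, (cx,cy)=(1.0000,0.0000)
member 6 (3-4): L=4.1310, (cx,cy)=(0.3227,-0.9465)
member 7 (3-5): L=2.5081, (cx,cy)=(1.0000,-0.0084)
member 8 (4-5): L=4.0626, (cx,cy)=(0.2892,0.9573)
member 9 (4-6): L=2.1700, (cx,cy)=(1.0000,0.0000)
member 10 (5-6): L=4.0143, (cx,cy)=(0.2479,-0.9688)
solve A·x = −loads:
  F[0-1] = -2444.6522 N (compression)
  F[0-2] = -3150.2612 N (compression)
  F[1-2] = +2550.9844 N (tension)
  F[1-3] = -1454.8867 N (compression)
  F[2-3] = -2529.2875 N (compression)
  F[2-4] = -1797.7328 N (compression)
  F[3-4] = +2489.4587 N (tension)
  F[3-5] = -2889.1764 N (compression)
  F[4-5] = -2461.4884 N (compression)
  F[4-6] = -282.5091 N (compression)
  F[5-6] = +1139.7660 N (tension)
  Rx@0 = +3883.5000 N
  Ry@0 = +2332.0989 N
  Ry@6 = -1104.1989 N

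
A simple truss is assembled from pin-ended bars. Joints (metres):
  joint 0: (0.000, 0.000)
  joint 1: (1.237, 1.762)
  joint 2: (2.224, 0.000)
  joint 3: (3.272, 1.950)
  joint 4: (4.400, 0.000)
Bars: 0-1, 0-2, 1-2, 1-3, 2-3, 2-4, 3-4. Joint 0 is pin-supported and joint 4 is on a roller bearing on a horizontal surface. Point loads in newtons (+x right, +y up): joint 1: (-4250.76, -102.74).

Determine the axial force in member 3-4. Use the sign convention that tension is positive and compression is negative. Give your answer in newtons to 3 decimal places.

N=5 nodes, M=7 members, R=3 reactions → 2N=10, M+R=10
member 0 (0-1): L=2.1529, (cx,cy)=(0.5746,0.8184)
member 1 (0-2): L=2.2240, (cx,cy)=(1.0000,0.0000)
member 2 (1-2): L=2.0196, (cx,cy)=(0.4887,-0.8724)
member 3 (1-3): L=2.0437, (cx,cy)=(0.9958,0.0920)
member 4 (2-3): L=2.2138, (cx,cy)=(0.4734,0.8808)
member 5 (2-4): L=2.1760, (cx,cy)=(1.0000,0.0000)
member 6 (3-4): L=2.2528, (cx,cy)=(0.5007,-0.8656)
solve A·x = −loads:
  F[0-1] = -2170.0799 N (compression)
  F[0-2] = -3003.8667 N (compression)
  F[1-2] = +2126.0560 N (tension)
  F[1-3] = +1973.2110 N (tension)
  F[2-3] = -2105.7789 N (compression)
  F[2-4] = -967.9699 N (compression)
  F[3-4] = +1933.1511 N (tension)
  Rx@0 = +4250.7600 N
  Ry@0 = +1776.0922 N
  Ry@4 = -1673.3522 N

1933.151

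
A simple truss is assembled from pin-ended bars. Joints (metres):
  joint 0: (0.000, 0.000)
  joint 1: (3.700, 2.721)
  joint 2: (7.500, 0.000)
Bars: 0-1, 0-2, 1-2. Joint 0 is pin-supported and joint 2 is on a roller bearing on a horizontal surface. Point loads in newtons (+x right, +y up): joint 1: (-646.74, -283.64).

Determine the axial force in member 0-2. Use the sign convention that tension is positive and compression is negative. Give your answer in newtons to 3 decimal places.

N=3 nodes, M=3 members, R=3 reactions → 2N=6, M+R=6
member 0 (0-1): L=4.5928, (cx,cy)=(0.8056,0.5924)
member 1 (0-2): L=7.5000, (cx,cy)=(1.0000,0.0000)
member 2 (1-2): L=4.6737, (cx,cy)=(0.8131,-0.5822)
solve A·x = −loads:
  F[0-1] = -638.6177 N (compression)
  F[0-2] = -132.2643 N (compression)
  F[1-2] = +162.6760 N (tension)
  Rx@0 = +646.7400 N
  Ry@0 = +378.3482 N
  Ry@2 = -94.7082 N

-132.264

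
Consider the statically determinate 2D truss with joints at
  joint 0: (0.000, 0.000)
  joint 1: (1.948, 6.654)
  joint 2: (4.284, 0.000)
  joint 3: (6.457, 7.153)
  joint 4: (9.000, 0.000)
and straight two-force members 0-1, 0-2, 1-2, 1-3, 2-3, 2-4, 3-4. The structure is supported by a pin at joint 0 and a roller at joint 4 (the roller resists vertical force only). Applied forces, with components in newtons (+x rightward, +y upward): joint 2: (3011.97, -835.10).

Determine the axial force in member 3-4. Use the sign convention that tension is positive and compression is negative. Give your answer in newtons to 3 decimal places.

N=5 nodes, M=7 members, R=3 reactions → 2N=10, M+R=10
member 0 (0-1): L=6.9333, (cx,cy)=(0.2810,0.9597)
member 1 (0-2): L=4.2840, (cx,cy)=(1.0000,0.0000)
member 2 (1-2): L=7.0521, (cx,cy)=(0.3312,-0.9435)
member 3 (1-3): L=4.5365, (cx,cy)=(0.9939,0.1100)
member 4 (2-3): L=7.4758, (cx,cy)=(0.2907,0.9568)
member 5 (2-4): L=4.7160, (cx,cy)=(1.0000,0.0000)
member 6 (3-4): L=7.5916, (cx,cy)=(0.3350,-0.9422)
solve A·x = −loads:
  F[0-1] = -455.9591 N (compression)
  F[0-2] = +3140.0779 N (tension)
  F[1-2] = +431.9670 N (tension)
  F[1-3] = -272.8514 N (compression)
  F[2-3] = +446.8123 N (tension)
  F[2-4] = +141.3200 N (tension)
  F[3-4] = -421.8811 N (compression)
  Rx@0 = -3011.9700 N
  Ry@0 = +437.5924 N
  Ry@4 = +397.5076 N

-421.881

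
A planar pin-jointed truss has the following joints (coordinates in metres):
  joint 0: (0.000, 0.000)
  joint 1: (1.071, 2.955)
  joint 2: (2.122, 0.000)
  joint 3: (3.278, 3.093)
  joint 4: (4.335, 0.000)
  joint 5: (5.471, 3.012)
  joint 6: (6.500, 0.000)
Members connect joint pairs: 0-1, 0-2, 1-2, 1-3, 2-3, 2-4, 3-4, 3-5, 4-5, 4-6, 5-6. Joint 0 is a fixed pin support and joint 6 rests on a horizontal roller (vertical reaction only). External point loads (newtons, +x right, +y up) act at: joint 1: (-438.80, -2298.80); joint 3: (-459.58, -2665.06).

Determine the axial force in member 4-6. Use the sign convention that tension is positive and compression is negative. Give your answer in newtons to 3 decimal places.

N=7 nodes, M=11 members, R=3 reactions → 2N=14, M+R=14
member 0 (0-1): L=3.1431, (cx,cy)=(0.3407,0.9402)
member 1 (0-2): L=2.1220, (cx,cy)=(1.0000,0.0000)
member 2 (1-2): L=3.1363, (cx,cy)=(0.3351,-0.9422)
member 3 (1-3): L=2.2113, (cx,cy)=(0.9981,0.0624)
member 4 (2-3): L=3.3020, (cx,cy)=(0.3501,0.9367)
member 5 (2-4): L=2.2130, (cx,cy)=(1.0000,0.0000)
member 6 (3-4): L=3.2686, (cx,cy)=(0.3234,-0.9463)
member 7 (3-5): L=2.1945, (cx,cy)=(0.9993,-0.0369)
member 8 (4-5): L=3.2191, (cx,cy)=(0.3529,0.9357)
member 9 (4-6): L=2.1650, (cx,cy)=(1.0000,0.0000)
member 10 (5-6): L=3.1829, (cx,cy)=(0.3233,-0.9463)
solve A·x = −loads:
  F[0-1] = -3892.1796 N (compression)
  F[0-2] = +427.8670 N (tension)
  F[1-2] = +1354.9116 N (tension)
  F[1-3] = -1344.1032 N (compression)
  F[2-3] = -1362.8189 N (compression)
  F[2-4] = +1359.0185 N (tension)
  F[3-4] = -1342.5840 N (compression)
  F[3-5] = -925.4874 N (compression)
  F[4-5] = +1357.8030 N (tension)
  F[4-6] = +445.6975 N (tension)
  F[5-6] = -1378.6392 N (compression)
  Rx@0 = +898.3800 N
  Ry@0 = +3659.2528 N
  Ry@6 = +1304.6072 N

445.697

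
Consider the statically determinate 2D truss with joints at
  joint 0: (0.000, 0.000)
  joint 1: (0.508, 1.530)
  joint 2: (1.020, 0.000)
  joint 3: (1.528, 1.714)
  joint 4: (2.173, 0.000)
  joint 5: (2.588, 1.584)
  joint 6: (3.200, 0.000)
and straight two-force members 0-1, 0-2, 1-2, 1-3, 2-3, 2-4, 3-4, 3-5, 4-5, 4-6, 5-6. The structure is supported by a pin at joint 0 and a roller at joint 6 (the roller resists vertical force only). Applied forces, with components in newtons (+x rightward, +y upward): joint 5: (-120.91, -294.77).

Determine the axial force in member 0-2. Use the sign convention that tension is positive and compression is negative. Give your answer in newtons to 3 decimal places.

N=7 nodes, M=11 members, R=3 reactions → 2N=14, M+R=14
member 0 (0-1): L=1.6121, (cx,cy)=(0.3151,0.9491)
member 1 (0-2): L=1.0200, (cx,cy)=(1.0000,0.0000)
member 2 (1-2): L=1.6134, (cx,cy)=(0.3173,-0.9483)
member 3 (1-3): L=1.0365, (cx,cy)=(0.9841,0.1775)
member 4 (2-3): L=1.7877, (cx,cy)=(0.2842,0.9588)
member 5 (2-4): L=1.1530, (cx,cy)=(1.0000,0.0000)
member 6 (3-4): L=1.8313, (cx,cy)=(0.3522,-0.9359)
member 7 (3-5): L=1.0679, (cx,cy)=(0.9926,-0.1217)
member 8 (4-5): L=1.6375, (cx,cy)=(0.2534,0.9674)
member 9 (4-6): L=1.0270, (cx,cy)=(1.0000,0.0000)
member 10 (5-6): L=1.6981, (cx,cy)=(0.3604,-0.9328)
solve A·x = −loads:
  F[0-1] = -122.4642 N (compression)
  F[0-2] = -82.3202 N (compression)
  F[1-2] = +108.6601 N (tension)
  F[1-3] = -74.2518 N (compression)
  F[2-3] = -107.4741 N (compression)
  F[2-4] = -17.2973 N (compression)
  F[3-4] = +144.4248 N (tension)
  F[3-5] = -155.6366 N (compression)
  F[4-5] = -139.7329 N (compression)
  F[4-6] = +68.9832 N (tension)
  F[5-6] = -191.4077 N (compression)
  Rx@0 = +120.9100 N
  Ry@0 = +116.2252 N
  Ry@6 = +178.5448 N

-82.320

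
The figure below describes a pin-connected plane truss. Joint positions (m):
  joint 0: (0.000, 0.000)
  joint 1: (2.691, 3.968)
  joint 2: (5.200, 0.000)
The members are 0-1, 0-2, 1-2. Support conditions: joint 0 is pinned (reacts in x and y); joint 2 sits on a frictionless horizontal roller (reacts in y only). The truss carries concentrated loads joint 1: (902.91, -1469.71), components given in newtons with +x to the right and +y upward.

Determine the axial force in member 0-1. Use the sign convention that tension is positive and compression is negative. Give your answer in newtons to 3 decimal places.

-24.341

N=3 nodes, M=3 members, R=3 reactions → 2N=6, M+R=6
member 0 (0-1): L=4.7944, (cx,cy)=(0.5613,0.8276)
member 1 (0-2): L=5.2000, (cx,cy)=(1.0000,0.0000)
member 2 (1-2): L=4.6947, (cx,cy)=(0.5344,-0.8452)
solve A·x = −loads:
  F[0-1] = -24.3410 N (compression)
  F[0-2] = +916.5720 N (tension)
  F[1-2] = -1715.0342 N (compression)
  Rx@0 = -902.9100 N
  Ry@0 = +20.1453 N
  Ry@2 = +1449.5647 N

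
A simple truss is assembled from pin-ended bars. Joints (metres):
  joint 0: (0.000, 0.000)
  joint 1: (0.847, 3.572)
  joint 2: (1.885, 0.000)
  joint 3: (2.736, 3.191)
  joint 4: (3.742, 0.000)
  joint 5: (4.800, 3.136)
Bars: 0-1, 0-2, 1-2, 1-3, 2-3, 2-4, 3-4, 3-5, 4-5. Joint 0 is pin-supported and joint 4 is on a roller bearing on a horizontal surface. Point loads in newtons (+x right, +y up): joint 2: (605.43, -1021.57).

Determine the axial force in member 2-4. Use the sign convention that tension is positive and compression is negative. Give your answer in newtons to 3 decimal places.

N=6 nodes, M=9 members, R=3 reactions → 2N=12, M+R=12
member 0 (0-1): L=3.6710, (cx,cy)=(0.2307,0.9730)
member 1 (0-2): L=1.8850, (cx,cy)=(1.0000,0.0000)
member 2 (1-2): L=3.7198, (cx,cy)=(0.2791,-0.9603)
member 3 (1-3): L=1.9270, (cx,cy)=(0.9803,-0.1977)
member 4 (2-3): L=3.3025, (cx,cy)=(0.2577,0.9662)
member 5 (2-4): L=1.8570, (cx,cy)=(1.0000,0.0000)
member 6 (3-4): L=3.3458, (cx,cy)=(0.3007,-0.9537)
member 7 (3-5): L=2.0647, (cx,cy)=(0.9996,-0.0266)
member 8 (4-5): L=3.3097, (cx,cy)=(0.3197,0.9475)
solve A·x = −loads:
  F[0-1] = -521.0206 N (compression)
  F[0-2] = +725.6421 N (tension)
  F[1-2] = +587.6247 N (tension)
  F[1-3] = -289.9117 N (compression)
  F[2-3] = +473.2702 N (tension)
  F[2-4] = +162.2359 N (tension)
  F[3-4] = -539.5747 N (compression)
  F[3-5] = -0.0000 N (compression)
  F[4-5] = +0.0000 N (tension)
  Rx@0 = -605.4300 N
  Ry@0 = +506.9630 N
  Ry@4 = +514.6070 N

162.236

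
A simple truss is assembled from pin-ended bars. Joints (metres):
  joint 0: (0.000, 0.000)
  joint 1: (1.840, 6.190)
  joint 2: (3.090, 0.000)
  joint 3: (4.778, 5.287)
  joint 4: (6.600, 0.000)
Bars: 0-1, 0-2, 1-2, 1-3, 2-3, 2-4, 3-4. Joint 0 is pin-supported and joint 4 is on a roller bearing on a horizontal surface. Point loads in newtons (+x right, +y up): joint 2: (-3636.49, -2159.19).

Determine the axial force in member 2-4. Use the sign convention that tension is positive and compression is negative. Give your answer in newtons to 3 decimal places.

N=5 nodes, M=7 members, R=3 reactions → 2N=10, M+R=10
member 0 (0-1): L=6.4577, (cx,cy)=(0.2849,0.9585)
member 1 (0-2): L=3.0900, (cx,cy)=(1.0000,0.0000)
member 2 (1-2): L=6.3150, (cx,cy)=(0.1979,-0.9802)
member 3 (1-3): L=3.0736, (cx,cy)=(0.9559,-0.2938)
member 4 (2-3): L=5.5499, (cx,cy)=(0.3041,0.9526)
member 5 (2-4): L=3.5100, (cx,cy)=(1.0000,0.0000)
member 6 (3-4): L=5.5921, (cx,cy)=(0.3258,-0.9454)
solve A·x = −loads:
  F[0-1] = -1197.9544 N (compression)
  F[0-2] = -3295.1547 N (compression)
  F[1-2] = +1363.1065 N (tension)
  F[1-3] = -639.3677 N (compression)
  F[2-3] = +863.9861 N (tension)
  F[2-4] = +348.3730 N (tension)
  F[3-4] = -1069.2378 N (compression)
  Rx@0 = +3636.4900 N
  Ry@0 = +1148.2965 N
  Ry@4 = +1010.8935 N

348.373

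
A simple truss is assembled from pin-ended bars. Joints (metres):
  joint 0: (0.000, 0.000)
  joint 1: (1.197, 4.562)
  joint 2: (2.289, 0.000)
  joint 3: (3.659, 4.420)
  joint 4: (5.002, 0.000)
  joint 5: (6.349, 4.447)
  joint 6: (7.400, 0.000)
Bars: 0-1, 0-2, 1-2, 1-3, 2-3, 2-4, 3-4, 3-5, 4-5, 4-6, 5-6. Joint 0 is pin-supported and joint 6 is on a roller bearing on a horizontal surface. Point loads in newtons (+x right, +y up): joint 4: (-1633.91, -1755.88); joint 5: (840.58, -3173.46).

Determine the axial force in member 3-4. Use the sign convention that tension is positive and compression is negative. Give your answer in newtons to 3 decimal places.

531.713

N=7 nodes, M=11 members, R=3 reactions → 2N=14, M+R=14
member 0 (0-1): L=4.7164, (cx,cy)=(0.2538,0.9673)
member 1 (0-2): L=2.2890, (cx,cy)=(1.0000,0.0000)
member 2 (1-2): L=4.6909, (cx,cy)=(0.2328,-0.9725)
member 3 (1-3): L=2.4661, (cx,cy)=(0.9983,-0.0576)
member 4 (2-3): L=4.6275, (cx,cy)=(0.2961,0.9552)
member 5 (2-4): L=2.7130, (cx,cy)=(1.0000,0.0000)
member 6 (3-4): L=4.6195, (cx,cy)=(0.2907,-0.9568)
member 7 (3-5): L=2.6901, (cx,cy)=(0.9999,0.0100)
member 8 (4-5): L=4.6465, (cx,cy)=(0.2899,0.9571)
member 9 (4-6): L=2.3980, (cx,cy)=(1.0000,0.0000)
member 10 (5-6): L=4.5695, (cx,cy)=(0.2300,-0.9732)
solve A·x = −loads:
  F[0-1] = -531.9923 N (compression)
  F[0-2] = -658.3135 N (compression)
  F[1-2] = +544.6371 N (tension)
  F[1-3] = -262.2389 N (compression)
  F[2-3] = -554.5340 N (compression)
  F[2-4] = -367.3512 N (compression)
  F[3-4] = +531.7128 N (tension)
  F[3-5] = -580.5888 N (compression)
  F[4-5] = +1303.0894 N (tension)
  F[4-6] = +1043.3819 N (tension)
  F[5-6] = -4536.3867 N (compression)
  Rx@0 = +793.3300 N
  Ry@0 = +514.5740 N
  Ry@6 = +4414.7660 N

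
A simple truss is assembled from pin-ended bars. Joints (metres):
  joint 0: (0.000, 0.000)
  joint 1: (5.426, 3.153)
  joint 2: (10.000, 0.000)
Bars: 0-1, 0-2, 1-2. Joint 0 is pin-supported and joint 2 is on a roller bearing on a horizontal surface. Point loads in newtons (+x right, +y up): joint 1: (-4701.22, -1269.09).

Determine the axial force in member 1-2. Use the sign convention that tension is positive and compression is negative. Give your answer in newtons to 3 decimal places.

1398.438

N=3 nodes, M=3 members, R=3 reactions → 2N=6, M+R=6
member 0 (0-1): L=6.2756, (cx,cy)=(0.8646,0.5024)
member 1 (0-2): L=10.0000, (cx,cy)=(1.0000,0.0000)
member 2 (1-2): L=5.5554, (cx,cy)=(0.8233,-0.5676)
solve A·x = −loads:
  F[0-1] = -4105.6503 N (compression)
  F[0-2] = -1151.3865 N (compression)
  F[1-2] = +1398.4381 N (tension)
  Rx@0 = +4701.2200 N
  Ry@0 = +2062.7764 N
  Ry@2 = -793.6864 N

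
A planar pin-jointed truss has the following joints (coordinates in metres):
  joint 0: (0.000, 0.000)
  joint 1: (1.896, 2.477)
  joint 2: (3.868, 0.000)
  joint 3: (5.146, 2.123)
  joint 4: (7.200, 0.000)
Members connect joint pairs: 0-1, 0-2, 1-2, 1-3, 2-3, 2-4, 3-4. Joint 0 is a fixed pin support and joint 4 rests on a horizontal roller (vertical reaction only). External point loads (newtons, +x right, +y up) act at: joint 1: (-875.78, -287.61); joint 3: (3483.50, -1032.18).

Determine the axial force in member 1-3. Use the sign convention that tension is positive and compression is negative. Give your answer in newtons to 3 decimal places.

N=5 nodes, M=7 members, R=3 reactions → 2N=10, M+R=10
member 0 (0-1): L=3.1194, (cx,cy)=(0.6078,0.7941)
member 1 (0-2): L=3.8680, (cx,cy)=(1.0000,0.0000)
member 2 (1-2): L=3.1661, (cx,cy)=(0.6228,-0.7823)
member 3 (1-3): L=3.2692, (cx,cy)=(0.9941,-0.1083)
member 4 (2-3): L=2.4780, (cx,cy)=(0.5157,0.8567)
member 5 (2-4): L=3.3320, (cx,cy)=(1.0000,0.0000)
member 6 (3-4): L=2.9540, (cx,cy)=(0.6953,-0.7187)
solve A·x = −loads:
  F[0-1] = +276.4539 N (tension)
  F[0-2] = +2439.6861 N (tension)
  F[1-2] = -868.8980 N (compression)
  F[1-3] = +1594.3769 N (tension)
  F[2-3] = +793.4441 N (tension)
  F[2-4] = +1489.2858 N (tension)
  F[3-4] = -2141.8365 N (compression)
  Rx@0 = -2607.7200 N
  Ry@0 = -219.5253 N
  Ry@4 = +1539.3153 N

1594.377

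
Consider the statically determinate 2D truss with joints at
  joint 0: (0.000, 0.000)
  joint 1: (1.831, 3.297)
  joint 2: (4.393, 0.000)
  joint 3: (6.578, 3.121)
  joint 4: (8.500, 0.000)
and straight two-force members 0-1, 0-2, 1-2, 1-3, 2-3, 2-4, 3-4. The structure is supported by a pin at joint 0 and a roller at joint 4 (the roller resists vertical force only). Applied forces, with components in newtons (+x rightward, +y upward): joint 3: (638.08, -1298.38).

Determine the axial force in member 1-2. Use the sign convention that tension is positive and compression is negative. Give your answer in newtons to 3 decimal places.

N=5 nodes, M=7 members, R=3 reactions → 2N=10, M+R=10
member 0 (0-1): L=3.7713, (cx,cy)=(0.4855,0.8742)
member 1 (0-2): L=4.3930, (cx,cy)=(1.0000,0.0000)
member 2 (1-2): L=4.1754, (cx,cy)=(0.6136,-0.7896)
member 3 (1-3): L=4.7503, (cx,cy)=(0.9993,-0.0371)
member 4 (2-3): L=3.8098, (cx,cy)=(0.5735,0.8192)
member 5 (2-4): L=4.1070, (cx,cy)=(1.0000,0.0000)
member 6 (3-4): L=3.6653, (cx,cy)=(0.5244,-0.8515)
solve A·x = −loads:
  F[0-1] = -67.8294 N (compression)
  F[0-2] = +671.0117 N (tension)
  F[1-2] = +78.9174 N (tension)
  F[1-3] = -81.4107 N (compression)
  F[2-3] = -76.0686 N (compression)
  F[2-4] = +763.0613 N (tension)
  F[3-4] = -1455.1925 N (compression)
  Rx@0 = -638.0800 N
  Ry@0 = +59.2987 N
  Ry@4 = +1239.0813 N

78.917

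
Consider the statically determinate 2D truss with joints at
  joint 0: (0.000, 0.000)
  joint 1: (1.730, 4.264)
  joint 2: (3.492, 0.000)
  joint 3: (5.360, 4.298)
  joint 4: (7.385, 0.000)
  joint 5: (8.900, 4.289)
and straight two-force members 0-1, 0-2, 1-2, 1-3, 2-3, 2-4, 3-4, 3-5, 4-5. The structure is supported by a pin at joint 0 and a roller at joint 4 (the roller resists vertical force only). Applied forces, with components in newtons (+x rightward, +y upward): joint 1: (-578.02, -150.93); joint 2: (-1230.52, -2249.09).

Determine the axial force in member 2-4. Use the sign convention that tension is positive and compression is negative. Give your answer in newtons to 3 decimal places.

N=6 nodes, M=9 members, R=3 reactions → 2N=12, M+R=12
member 0 (0-1): L=4.6016, (cx,cy)=(0.3760,0.9266)
member 1 (0-2): L=3.4920, (cx,cy)=(1.0000,0.0000)
member 2 (1-2): L=4.6137, (cx,cy)=(0.3819,-0.9242)
member 3 (1-3): L=3.6302, (cx,cy)=(1.0000,0.0094)
member 4 (2-3): L=4.6864, (cx,cy)=(0.3986,0.9171)
member 5 (2-4): L=3.8930, (cx,cy)=(1.0000,0.0000)
member 6 (3-4): L=4.7512, (cx,cy)=(0.4262,-0.9046)
member 7 (3-5): L=3.5400, (cx,cy)=(1.0000,-0.0025)
member 8 (4-5): L=4.5487, (cx,cy)=(0.3331,0.9429)
solve A·x = −loads:
  F[0-1] = -1764.3601 N (compression)
  F[0-2] = -1145.2159 N (compression)
  F[1-2] = +1598.6489 N (tension)
  F[1-3] = -695.8667 N (compression)
  F[2-3] = +841.3430 N (tension)
  F[2-4] = +360.4758 N (tension)
  F[3-4] = -845.7652 N (compression)
  F[3-5] = +0.0000 N (tension)
  F[4-5] = -0.0000 N (compression)
  Rx@0 = +1808.5400 N
  Ry@0 = +1634.9213 N
  Ry@4 = +765.0987 N

360.476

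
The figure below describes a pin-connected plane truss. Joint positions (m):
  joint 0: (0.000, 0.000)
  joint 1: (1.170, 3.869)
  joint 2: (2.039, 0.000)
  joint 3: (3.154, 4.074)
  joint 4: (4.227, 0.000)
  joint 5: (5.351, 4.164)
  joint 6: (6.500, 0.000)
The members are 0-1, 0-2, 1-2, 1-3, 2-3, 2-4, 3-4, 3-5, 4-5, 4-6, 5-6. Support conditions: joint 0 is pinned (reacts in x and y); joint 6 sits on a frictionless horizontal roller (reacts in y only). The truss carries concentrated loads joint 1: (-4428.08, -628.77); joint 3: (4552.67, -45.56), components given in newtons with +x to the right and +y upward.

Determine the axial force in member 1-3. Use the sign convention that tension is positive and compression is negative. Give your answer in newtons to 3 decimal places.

4323.074

N=7 nodes, M=11 members, R=3 reactions → 2N=14, M+R=14
member 0 (0-1): L=4.0420, (cx,cy)=(0.2895,0.9572)
member 1 (0-2): L=2.0390, (cx,cy)=(1.0000,0.0000)
member 2 (1-2): L=3.9654, (cx,cy)=(0.2191,-0.9757)
member 3 (1-3): L=1.9946, (cx,cy)=(0.9947,0.1028)
member 4 (2-3): L=4.2238, (cx,cy)=(0.2640,0.9645)
member 5 (2-4): L=2.1880, (cx,cy)=(1.0000,0.0000)
member 6 (3-4): L=4.2129, (cx,cy)=(0.2547,-0.9670)
member 7 (3-5): L=2.1988, (cx,cy)=(0.9992,0.0409)
member 8 (4-5): L=4.3130, (cx,cy)=(0.2606,0.9654)
member 9 (4-6): L=2.2730, (cx,cy)=(1.0000,0.0000)
member 10 (5-6): L=4.3196, (cx,cy)=(0.2660,-0.9640)
solve A·x = −loads:
  F[0-1] = -335.6701 N (compression)
  F[0-2] = +221.7524 N (tension)
  F[1-2] = +140.2628 N (tension)
  F[1-3] = +4323.0738 N (tension)
  F[2-3] = -141.8862 N (compression)
  F[2-4] = +289.9454 N (tension)
  F[3-4] = -373.3236 N (compression)
  F[3-5] = -195.0263 N (compression)
  F[4-5] = +373.9334 N (tension)
  F[4-6] = +97.4138 N (tension)
  F[5-6] = -366.2232 N (compression)
  Rx@0 = -124.5900 N
  Ry@0 = +321.3003 N
  Ry@6 = +353.0297 N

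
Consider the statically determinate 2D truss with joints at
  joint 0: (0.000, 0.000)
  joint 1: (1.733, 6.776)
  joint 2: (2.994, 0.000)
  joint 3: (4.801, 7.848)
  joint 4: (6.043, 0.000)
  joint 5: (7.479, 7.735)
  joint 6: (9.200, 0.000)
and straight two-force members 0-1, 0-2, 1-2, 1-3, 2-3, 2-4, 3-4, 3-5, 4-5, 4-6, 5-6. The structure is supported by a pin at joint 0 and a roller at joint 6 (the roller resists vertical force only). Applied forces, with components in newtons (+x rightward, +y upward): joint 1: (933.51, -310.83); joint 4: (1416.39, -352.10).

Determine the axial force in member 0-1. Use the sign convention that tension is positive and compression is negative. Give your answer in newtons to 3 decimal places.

N=7 nodes, M=11 members, R=3 reactions → 2N=14, M+R=14
member 0 (0-1): L=6.9941, (cx,cy)=(0.2478,0.9688)
member 1 (0-2): L=2.9940, (cx,cy)=(1.0000,0.0000)
member 2 (1-2): L=6.8923, (cx,cy)=(0.1830,-0.9831)
member 3 (1-3): L=3.2499, (cx,cy)=(0.9440,0.3299)
member 4 (2-3): L=8.0533, (cx,cy)=(0.2244,0.9745)
member 5 (2-4): L=3.0490, (cx,cy)=(1.0000,0.0000)
member 6 (3-4): L=7.9457, (cx,cy)=(0.1563,-0.9877)
member 7 (3-5): L=2.6804, (cx,cy)=(0.9991,-0.0422)
member 8 (4-5): L=7.8672, (cx,cy)=(0.1825,0.9832)
member 9 (4-6): L=3.1570, (cx,cy)=(1.0000,0.0000)
member 10 (5-6): L=7.9241, (cx,cy)=(0.2172,-0.9761)
solve A·x = −loads:
  F[0-1] = +324.5687 N (tension)
  F[0-2] = +2269.4783 N (tension)
  F[1-2] = -881.8673 N (compression)
  F[1-3] = -732.7563 N (compression)
  F[2-3] = +889.6670 N (tension)
  F[2-4] = +1908.5122 N (tension)
  F[3-4] = -616.1498 N (compression)
  F[3-5] = -396.1631 N (compression)
  F[4-5] = +977.0909 N (tension)
  F[4-6] = +217.4617 N (tension)
  F[5-6] = -1001.2773 N (compression)
  Rx@0 = -2349.9000 N
  Ry@0 = -314.4474 N
  Ry@6 = +977.3774 N

324.569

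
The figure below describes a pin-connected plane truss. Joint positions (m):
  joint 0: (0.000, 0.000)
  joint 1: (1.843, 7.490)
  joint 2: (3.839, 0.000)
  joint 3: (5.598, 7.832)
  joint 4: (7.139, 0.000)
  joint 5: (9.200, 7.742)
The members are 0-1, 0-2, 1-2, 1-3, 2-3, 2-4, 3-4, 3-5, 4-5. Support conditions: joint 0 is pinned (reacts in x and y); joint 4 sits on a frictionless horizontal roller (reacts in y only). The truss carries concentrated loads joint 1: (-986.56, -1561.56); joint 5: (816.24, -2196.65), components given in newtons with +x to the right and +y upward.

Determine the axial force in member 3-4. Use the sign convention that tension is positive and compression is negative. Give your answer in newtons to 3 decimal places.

-939.869

N=6 nodes, M=9 members, R=3 reactions → 2N=12, M+R=12
member 0 (0-1): L=7.7134, (cx,cy)=(0.2389,0.9710)
member 1 (0-2): L=3.8390, (cx,cy)=(1.0000,0.0000)
member 2 (1-2): L=7.7514, (cx,cy)=(0.2575,-0.9663)
member 3 (1-3): L=3.7705, (cx,cy)=(0.9959,0.0907)
member 4 (2-3): L=8.0271, (cx,cy)=(0.2191,0.9757)
member 5 (2-4): L=3.3000, (cx,cy)=(1.0000,0.0000)
member 6 (3-4): L=7.9822, (cx,cy)=(0.1931,-0.9812)
member 7 (3-5): L=3.6031, (cx,cy)=(0.9997,-0.0250)
member 8 (4-5): L=8.0116, (cx,cy)=(0.2573,0.9663)
solve A·x = −loads:
  F[0-1] = -694.2549 N (compression)
  F[0-2] = -4.4386 N (compression)
  F[1-2] = -821.0996 N (compression)
  F[1-3] = +1036.3855 N (tension)
  F[2-3] = +813.1745 N (tension)
  F[2-4] = -394.0666 N (compression)
  F[3-4] = -939.8692 N (compression)
  F[3-5] = +1392.1879 N (tension)
  F[4-5] = -2237.1682 N (compression)
  Rx@0 = +170.3200 N
  Ry@0 = +674.1463 N
  Ry@4 = +3084.0637 N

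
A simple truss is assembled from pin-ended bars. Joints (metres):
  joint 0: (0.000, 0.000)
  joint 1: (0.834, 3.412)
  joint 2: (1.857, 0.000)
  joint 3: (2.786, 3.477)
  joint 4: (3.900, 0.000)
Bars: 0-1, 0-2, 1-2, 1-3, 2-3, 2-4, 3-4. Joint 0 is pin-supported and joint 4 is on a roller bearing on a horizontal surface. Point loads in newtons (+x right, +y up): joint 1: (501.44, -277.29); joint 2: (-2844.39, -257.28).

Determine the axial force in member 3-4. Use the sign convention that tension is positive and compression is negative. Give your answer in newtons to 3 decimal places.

-651.567

N=5 nodes, M=7 members, R=3 reactions → 2N=10, M+R=10
member 0 (0-1): L=3.5124, (cx,cy)=(0.2374,0.9714)
member 1 (0-2): L=1.8570, (cx,cy)=(1.0000,0.0000)
member 2 (1-2): L=3.5621, (cx,cy)=(0.2872,-0.9579)
member 3 (1-3): L=1.9531, (cx,cy)=(0.9994,0.0333)
member 4 (2-3): L=3.5990, (cx,cy)=(0.2581,0.9661)
member 5 (2-4): L=2.0430, (cx,cy)=(1.0000,0.0000)
member 6 (3-4): L=3.6511, (cx,cy)=(0.3051,-0.9523)
solve A·x = −loads:
  F[0-1] = +88.4577 N (tension)
  F[0-2] = -2363.9535 N (compression)
  F[1-2] = -391.9806 N (compression)
  F[1-3] = -368.0662 N (compression)
  F[2-3] = +654.9433 N (tension)
  F[2-4] = +198.8021 N (tension)
  F[3-4] = -651.5673 N (compression)
  Rx@0 = +2342.9500 N
  Ry@0 = -85.9280 N
  Ry@4 = +620.4980 N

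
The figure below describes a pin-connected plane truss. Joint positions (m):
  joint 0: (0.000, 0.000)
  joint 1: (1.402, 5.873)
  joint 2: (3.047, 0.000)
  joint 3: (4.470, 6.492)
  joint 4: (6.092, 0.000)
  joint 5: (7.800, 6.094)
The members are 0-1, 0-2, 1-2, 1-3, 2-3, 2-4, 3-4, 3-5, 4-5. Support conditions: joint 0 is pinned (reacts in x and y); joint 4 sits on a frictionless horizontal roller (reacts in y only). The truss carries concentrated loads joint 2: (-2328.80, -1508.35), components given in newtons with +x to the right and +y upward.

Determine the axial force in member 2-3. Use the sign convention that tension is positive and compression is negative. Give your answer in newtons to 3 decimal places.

848.804

N=6 nodes, M=9 members, R=3 reactions → 2N=12, M+R=12
member 0 (0-1): L=6.0380, (cx,cy)=(0.2322,0.9727)
member 1 (0-2): L=3.0470, (cx,cy)=(1.0000,0.0000)
member 2 (1-2): L=6.0990, (cx,cy)=(0.2697,-0.9629)
member 3 (1-3): L=3.1298, (cx,cy)=(0.9802,0.1978)
member 4 (2-3): L=6.6461, (cx,cy)=(0.2141,0.9768)
member 5 (2-4): L=3.0450, (cx,cy)=(1.0000,0.0000)
member 6 (3-4): L=6.6916, (cx,cy)=(0.2424,-0.9702)
member 7 (3-5): L=3.3537, (cx,cy)=(0.9929,-0.1187)
member 8 (4-5): L=6.3288, (cx,cy)=(0.2699,0.9629)
solve A·x = −loads:
  F[0-1] = -775.1118 N (compression)
  F[0-2] = -2148.8228 N (compression)
  F[1-2] = +705.3714 N (tension)
  F[1-3] = -377.6868 N (compression)
  F[2-3] = +848.8036 N (tension)
  F[2-4] = +188.4894 N (tension)
  F[3-4] = -777.6128 N (compression)
  F[3-5] = -0.0000 N (tension)
  F[4-5] = +0.0000 N (tension)
  Rx@0 = +2328.8000 N
  Ry@0 = +753.9274 N
  Ry@4 = +754.4226 N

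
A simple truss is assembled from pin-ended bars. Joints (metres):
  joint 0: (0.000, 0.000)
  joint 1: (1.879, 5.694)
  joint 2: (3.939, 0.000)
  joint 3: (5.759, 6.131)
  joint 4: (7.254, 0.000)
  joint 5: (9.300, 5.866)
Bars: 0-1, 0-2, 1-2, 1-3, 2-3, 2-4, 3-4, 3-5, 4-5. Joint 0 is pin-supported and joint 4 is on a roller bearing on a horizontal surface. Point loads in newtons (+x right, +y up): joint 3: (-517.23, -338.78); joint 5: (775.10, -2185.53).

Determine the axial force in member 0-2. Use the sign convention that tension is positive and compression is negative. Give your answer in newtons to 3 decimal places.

14.912

N=6 nodes, M=9 members, R=3 reactions → 2N=12, M+R=12
member 0 (0-1): L=5.9960, (cx,cy)=(0.3134,0.9496)
member 1 (0-2): L=3.9390, (cx,cy)=(1.0000,0.0000)
member 2 (1-2): L=6.0552, (cx,cy)=(0.3402,-0.9404)
member 3 (1-3): L=3.9045, (cx,cy)=(0.9937,0.1119)
member 4 (2-3): L=6.3954, (cx,cy)=(0.2846,0.9587)
member 5 (2-4): L=3.3150, (cx,cy)=(1.0000,0.0000)
member 6 (3-4): L=6.3106, (cx,cy)=(0.2369,-0.9715)
member 7 (3-5): L=3.5509, (cx,cy)=(0.9972,-0.0746)
member 8 (4-5): L=6.2126, (cx,cy)=(0.3293,0.9442)
solve A·x = −loads:
  F[0-1] = +775.2965 N (tension)
  F[0-2] = +14.9119 N (tension)
  F[1-2] = -724.3316 N (compression)
  F[1-3] = +492.4731 N (tension)
  F[2-3] = +710.5036 N (tension)
  F[2-4] = -433.7027 N (compression)
  F[3-4] = -1221.9363 N (compression)
  F[3-5] = +1502.4710 N (tension)
  F[4-5] = -2195.9025 N (compression)
  Rx@0 = -257.8700 N
  Ry@0 = -736.2445 N
  Ry@4 = +3260.5545 N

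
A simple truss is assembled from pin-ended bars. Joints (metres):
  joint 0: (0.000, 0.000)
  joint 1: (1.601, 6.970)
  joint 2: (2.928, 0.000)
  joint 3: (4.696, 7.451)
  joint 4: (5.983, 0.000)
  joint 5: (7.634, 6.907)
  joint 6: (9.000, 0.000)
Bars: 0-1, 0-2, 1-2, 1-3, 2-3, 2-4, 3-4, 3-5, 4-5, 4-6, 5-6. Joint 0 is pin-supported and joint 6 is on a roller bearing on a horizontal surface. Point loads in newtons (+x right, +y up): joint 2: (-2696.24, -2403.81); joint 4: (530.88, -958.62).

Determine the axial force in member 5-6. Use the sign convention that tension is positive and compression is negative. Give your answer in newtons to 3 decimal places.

-1446.799

N=7 nodes, M=11 members, R=3 reactions → 2N=14, M+R=14
member 0 (0-1): L=7.1515, (cx,cy)=(0.2239,0.9746)
member 1 (0-2): L=2.9280, (cx,cy)=(1.0000,0.0000)
member 2 (1-2): L=7.0952, (cx,cy)=(0.1870,-0.9824)
member 3 (1-3): L=3.1322, (cx,cy)=(0.9881,0.1536)
member 4 (2-3): L=7.6579, (cx,cy)=(0.2309,0.9730)
member 5 (2-4): L=3.0550, (cx,cy)=(1.0000,0.0000)
member 6 (3-4): L=7.5613, (cx,cy)=(0.1702,-0.9854)
member 7 (3-5): L=2.9879, (cx,cy)=(0.9833,-0.1821)
member 8 (4-5): L=7.1016, (cx,cy)=(0.2325,0.9726)
member 9 (4-6): L=3.0170, (cx,cy)=(1.0000,0.0000)
member 10 (5-6): L=7.0408, (cx,cy)=(0.1940,-0.9810)
solve A·x = −loads:
  F[0-1] = -1993.7233 N (compression)
  F[0-2] = -1719.0276 N (compression)
  F[1-2] = +1852.5973 N (tension)
  F[1-3] = -802.3372 N (compression)
  F[2-3] = +600.1153 N (tension)
  F[2-4] = +1185.1494 N (tension)
  F[3-4] = -355.9566 N (compression)
  F[3-5] = -603.7739 N (compression)
  F[4-5] = +1346.2698 N (tension)
  F[4-6] = +280.6972 N (tension)
  F[5-6] = -1446.7994 N (compression)
  Rx@0 = +2165.3600 N
  Ry@0 = +1943.1212 N
  Ry@6 = +1419.3088 N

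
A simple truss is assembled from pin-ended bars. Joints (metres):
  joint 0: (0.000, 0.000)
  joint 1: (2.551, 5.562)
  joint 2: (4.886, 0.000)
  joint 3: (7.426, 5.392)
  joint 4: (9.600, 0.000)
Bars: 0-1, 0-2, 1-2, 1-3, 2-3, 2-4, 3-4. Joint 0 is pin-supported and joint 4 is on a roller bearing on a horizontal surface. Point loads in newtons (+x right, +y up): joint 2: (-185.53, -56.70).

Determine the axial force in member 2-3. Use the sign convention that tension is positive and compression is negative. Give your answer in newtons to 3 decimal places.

N=5 nodes, M=7 members, R=3 reactions → 2N=10, M+R=10
member 0 (0-1): L=6.1191, (cx,cy)=(0.4169,0.9090)
member 1 (0-2): L=4.8860, (cx,cy)=(1.0000,0.0000)
member 2 (1-2): L=6.0323, (cx,cy)=(0.3871,-0.9220)
member 3 (1-3): L=4.8780, (cx,cy)=(0.9994,-0.0349)
member 4 (2-3): L=5.9603, (cx,cy)=(0.4262,0.9047)
member 5 (2-4): L=4.7140, (cx,cy)=(1.0000,0.0000)
member 6 (3-4): L=5.8138, (cx,cy)=(0.3739,-0.9275)
solve A·x = −loads:
  F[0-1] = -30.6308 N (compression)
  F[0-2] = -172.7603 N (compression)
  F[1-2] = +31.1348 N (tension)
  F[1-3] = -24.8366 N (compression)
  F[2-3] = +30.9427 N (tension)
  F[2-4] = +11.6352 N (tension)
  F[3-4] = -31.1153 N (compression)
  Rx@0 = +185.5300 N
  Ry@0 = +27.8421 N
  Ry@4 = +28.8579 N

30.943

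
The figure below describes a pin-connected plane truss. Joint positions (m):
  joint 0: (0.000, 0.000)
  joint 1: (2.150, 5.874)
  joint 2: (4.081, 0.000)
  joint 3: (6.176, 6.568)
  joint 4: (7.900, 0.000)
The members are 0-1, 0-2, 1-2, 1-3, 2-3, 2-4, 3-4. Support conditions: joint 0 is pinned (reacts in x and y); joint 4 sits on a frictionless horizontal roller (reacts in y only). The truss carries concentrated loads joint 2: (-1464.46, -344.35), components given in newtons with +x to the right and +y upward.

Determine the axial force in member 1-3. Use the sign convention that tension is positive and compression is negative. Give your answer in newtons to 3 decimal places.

N=5 nodes, M=7 members, R=3 reactions → 2N=10, M+R=10
member 0 (0-1): L=6.2551, (cx,cy)=(0.3437,0.9391)
member 1 (0-2): L=4.0810, (cx,cy)=(1.0000,0.0000)
member 2 (1-2): L=6.1833, (cx,cy)=(0.3123,-0.9500)
member 3 (1-3): L=4.0854, (cx,cy)=(0.9855,0.1699)
member 4 (2-3): L=6.8940, (cx,cy)=(0.3039,0.9527)
member 5 (2-4): L=3.8190, (cx,cy)=(1.0000,0.0000)
member 6 (3-4): L=6.7905, (cx,cy)=(0.2539,-0.9672)
solve A·x = −loads:
  F[0-1] = -177.2652 N (compression)
  F[0-2] = -1403.5306 N (compression)
  F[1-2] = +155.3686 N (tension)
  F[1-3] = -111.0645 N (compression)
  F[2-3] = +206.5187 N (tension)
  F[2-4] = +46.6921 N (tension)
  F[3-4] = -183.9110 N (compression)
  Rx@0 = +1464.4600 N
  Ry@0 = +166.4649 N
  Ry@4 = +177.8851 N

-111.065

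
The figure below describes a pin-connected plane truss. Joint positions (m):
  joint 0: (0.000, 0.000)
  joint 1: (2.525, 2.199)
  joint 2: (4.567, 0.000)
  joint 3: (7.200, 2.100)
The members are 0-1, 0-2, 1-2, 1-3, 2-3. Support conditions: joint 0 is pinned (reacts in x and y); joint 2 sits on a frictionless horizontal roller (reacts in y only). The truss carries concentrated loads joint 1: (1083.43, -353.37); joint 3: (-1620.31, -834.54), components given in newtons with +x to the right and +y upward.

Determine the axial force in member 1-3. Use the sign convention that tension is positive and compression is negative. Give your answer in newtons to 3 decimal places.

-559.236

N=4 nodes, M=5 members, R=3 reactions → 2N=8, M+R=8
member 0 (0-1): L=3.3483, (cx,cy)=(0.7541,0.6567)
member 1 (0-2): L=4.5670, (cx,cy)=(1.0000,0.0000)
member 2 (1-2): L=3.0009, (cx,cy)=(0.6805,-0.7328)
member 3 (1-3): L=4.6760, (cx,cy)=(0.9998,-0.0212)
member 4 (2-3): L=3.3679, (cx,cy)=(0.7818,0.6235)
solve A·x = −loads:
  F[0-1] = +151.8900 N (tension)
  F[0-2] = -651.4218 N (compression)
  F[1-2] = -602.2032 N (compression)
  F[1-3] = -559.2361 N (compression)
  F[2-3] = -1357.3883 N (compression)
  Rx@0 = +536.8800 N
  Ry@0 = -99.7534 N
  Ry@2 = +1287.6634 N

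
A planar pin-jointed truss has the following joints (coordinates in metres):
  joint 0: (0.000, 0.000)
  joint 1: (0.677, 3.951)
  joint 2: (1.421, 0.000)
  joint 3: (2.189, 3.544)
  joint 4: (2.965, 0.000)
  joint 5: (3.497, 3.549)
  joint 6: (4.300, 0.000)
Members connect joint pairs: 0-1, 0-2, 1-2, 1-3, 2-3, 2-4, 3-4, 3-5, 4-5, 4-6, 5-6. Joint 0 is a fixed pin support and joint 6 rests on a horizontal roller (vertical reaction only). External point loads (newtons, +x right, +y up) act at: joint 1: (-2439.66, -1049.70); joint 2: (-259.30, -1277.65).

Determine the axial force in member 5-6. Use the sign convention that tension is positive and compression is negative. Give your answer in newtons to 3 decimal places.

1695.978

N=7 nodes, M=11 members, R=3 reactions → 2N=14, M+R=14
member 0 (0-1): L=4.0086, (cx,cy)=(0.1689,0.9856)
member 1 (0-2): L=1.4210, (cx,cy)=(1.0000,0.0000)
member 2 (1-2): L=4.0204, (cx,cy)=(0.1851,-0.9827)
member 3 (1-3): L=1.5658, (cx,cy)=(0.9656,-0.2599)
member 4 (2-3): L=3.6263, (cx,cy)=(0.2118,0.9773)
member 5 (2-4): L=1.5440, (cx,cy)=(1.0000,0.0000)
member 6 (3-4): L=3.6280, (cx,cy)=(0.2139,-0.9769)
member 7 (3-5): L=1.3080, (cx,cy)=(1.0000,0.0038)
member 8 (4-5): L=3.5887, (cx,cy)=(0.1482,0.9890)
member 9 (4-6): L=1.3350, (cx,cy)=(1.0000,0.0000)
member 10 (5-6): L=3.6387, (cx,cy)=(0.2207,-0.9753)
solve A·x = −loads:
  F[0-1] = -4039.5417 N (compression)
  F[0-2] = -2016.7313 N (compression)
  F[1-2] = +2635.5550 N (tension)
  F[1-3] = +1314.9062 N (tension)
  F[2-3] = -1342.8462 N (compression)
  F[2-4] = -985.3110 N (compression)
  F[3-4] = +1695.7908 N (tension)
  F[3-5] = +622.5958 N (tension)
  F[4-5] = -1675.0531 N (compression)
  F[4-6] = -374.2729 N (compression)
  F[5-6] = +1695.9781 N (tension)
  Rx@0 = +2698.9600 N
  Ry@0 = +3981.5149 N
  Ry@6 = -1654.1649 N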